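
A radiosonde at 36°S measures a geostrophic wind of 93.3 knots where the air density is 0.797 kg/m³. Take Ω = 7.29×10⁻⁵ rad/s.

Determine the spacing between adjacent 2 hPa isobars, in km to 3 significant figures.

Coriolis parameter at 36°S:
f = 2Ω sin φ = 2 × 7.29×10⁻⁵ × sin 36° = 8.57×10⁻⁵ s⁻¹
Wind speed in SI: 93.3 knots = 48.0 m/s
Geostrophic balance rearranged: |∂P/∂n| = f ρ V_g
|∂P/∂n| = 8.57×10⁻⁵ × 0.797 × 48.0 = 3.28×10⁻³ Pa/m
Isobar spacing: Δn = ΔP/|∂P/∂n| = 200 Pa / 3.28×10⁻³ Pa/m = 61006 m ≈ 61.0 km

61.0 km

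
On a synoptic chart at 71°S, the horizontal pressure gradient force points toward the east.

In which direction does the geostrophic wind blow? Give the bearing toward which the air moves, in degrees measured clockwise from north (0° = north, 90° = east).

000°

The pressure-gradient force points toward the east (bearing 090°).
Geostrophic balance: in the Southern Hemisphere the Coriolis force deflects motion to the left, so the geostrophic wind blows 90° to the left of the pressure-gradient force (low pressure on the right).
Rotating 090° by 90° counterclockwise gives 000° — the wind blows toward the north.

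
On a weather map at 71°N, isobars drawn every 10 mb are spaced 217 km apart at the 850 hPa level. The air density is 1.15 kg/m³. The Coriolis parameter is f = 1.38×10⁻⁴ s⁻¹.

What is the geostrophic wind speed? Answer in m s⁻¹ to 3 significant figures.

Pressure gradient: |∂P/∂n| = 1000 Pa / 217000 m = 4.61×10⁻³ Pa/m
Geostrophic balance (pressure-gradient force = Coriolis force):
V_g = (1/(fρ)) |∂P/∂n| = 4.61×10⁻³ / (1.38×10⁻⁴ × 1.15) = 29.0 m/s

29.0 m s⁻¹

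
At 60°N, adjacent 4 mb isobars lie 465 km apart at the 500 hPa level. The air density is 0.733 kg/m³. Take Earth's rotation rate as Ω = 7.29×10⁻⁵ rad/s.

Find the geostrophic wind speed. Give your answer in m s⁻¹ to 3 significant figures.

9.29 m s⁻¹

Coriolis parameter at 60°N:
f = 2Ω sin φ = 2 × 7.29×10⁻⁵ × sin 60° = 1.26×10⁻⁴ s⁻¹
Pressure gradient: |∂P/∂n| = 400 Pa / 465000 m = 8.60×10⁻⁴ Pa/m
Geostrophic balance (pressure-gradient force = Coriolis force):
V_g = (1/(fρ)) |∂P/∂n| = 8.60×10⁻⁴ / (1.26×10⁻⁴ × 0.733) = 9.29 m/s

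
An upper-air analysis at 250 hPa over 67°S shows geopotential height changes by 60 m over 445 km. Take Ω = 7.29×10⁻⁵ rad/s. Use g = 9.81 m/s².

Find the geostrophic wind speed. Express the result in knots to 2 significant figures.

19 knots

Coriolis parameter at 67°S:
f = 2Ω sin φ = 2 × 7.29×10⁻⁵ × sin 67° = 1.34×10⁻⁴ s⁻¹
Height gradient: |∂Z/∂n| = 60 m / 445000 m = 1.35×10⁻⁴
On a pressure surface, geostrophic balance gives V_g = (g/f)|∂Z/∂n|:
V_g = 9.81 × 1.35×10⁻⁴ / 1.34×10⁻⁴ = 9.86 m/s
Converting: 9.86 m/s × 1.944 = 19 knots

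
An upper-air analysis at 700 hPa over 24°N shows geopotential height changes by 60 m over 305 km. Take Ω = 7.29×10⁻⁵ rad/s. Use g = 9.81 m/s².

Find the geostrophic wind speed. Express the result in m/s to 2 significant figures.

33 m/s

Coriolis parameter at 24°N:
f = 2Ω sin φ = 2 × 7.29×10⁻⁵ × sin 24° = 5.93×10⁻⁵ s⁻¹
Height gradient: |∂Z/∂n| = 60 m / 305000 m = 1.97×10⁻⁴
On a pressure surface, geostrophic balance gives V_g = (g/f)|∂Z/∂n|:
V_g = 9.81 × 1.97×10⁻⁴ / 5.93×10⁻⁵ = 32.5 m/s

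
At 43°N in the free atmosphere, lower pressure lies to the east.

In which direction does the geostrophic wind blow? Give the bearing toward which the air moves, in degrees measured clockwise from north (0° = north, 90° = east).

180°

The pressure-gradient force points toward the east (bearing 090°).
Geostrophic balance: in the Northern Hemisphere the Coriolis force deflects motion to the right, so the geostrophic wind blows 90° to the right of the pressure-gradient force (low pressure on the left).
Rotating 090° by 90° clockwise gives 180° — the wind blows toward the south.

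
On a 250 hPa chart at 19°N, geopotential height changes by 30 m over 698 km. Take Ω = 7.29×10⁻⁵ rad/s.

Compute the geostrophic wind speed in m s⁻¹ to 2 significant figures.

8.9 m s⁻¹

Coriolis parameter at 19°N:
f = 2Ω sin φ = 2 × 7.29×10⁻⁵ × sin 19° = 4.75×10⁻⁵ s⁻¹
Height gradient: |∂Z/∂n| = 30 m / 698000 m = 4.30×10⁻⁵
On a pressure surface, geostrophic balance gives V_g = (g/f)|∂Z/∂n|:
V_g = 9.81 × 4.30×10⁻⁵ / 4.75×10⁻⁵ = 8.88 m/s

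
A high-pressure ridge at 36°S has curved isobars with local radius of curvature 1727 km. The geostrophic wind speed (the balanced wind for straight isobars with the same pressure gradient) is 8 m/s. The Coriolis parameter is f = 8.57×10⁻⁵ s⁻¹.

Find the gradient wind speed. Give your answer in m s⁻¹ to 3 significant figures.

Around a high, pressure-gradient force acts outward with centrifugal, so Coriolis balances both:
fV = (1/ρ)|∂P/∂n| + V²/R  →  V² − fR·V + fR·V_g = 0
With fR = 8.57×10⁻⁵ × 1727×10³ m = 148 m/s:
V = [fR − √((fR)² − 4 fR V_g)]/2 = [148 − √(148² − 4×148×8)]/2 = 8.49 m/s
Supergeostrophic (V > V_g = 8 m/s), as expected around a high.

8.49 m s⁻¹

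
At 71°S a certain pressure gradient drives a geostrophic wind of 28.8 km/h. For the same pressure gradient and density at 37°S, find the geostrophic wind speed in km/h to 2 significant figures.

With the same pressure gradient and density, V_g ∝ 1/f ∝ 1/sin φ.
V₂ = V₁ · sin φ₁ / sin φ₂ = 28.8 × sin 71° / sin 37°
V₂ = 28.8 × 0.9455/0.6018 = 45 km/h

45 km/h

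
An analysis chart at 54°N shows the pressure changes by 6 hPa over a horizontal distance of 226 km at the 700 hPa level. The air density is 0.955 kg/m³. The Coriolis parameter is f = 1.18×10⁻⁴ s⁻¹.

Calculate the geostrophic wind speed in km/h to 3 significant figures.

84.8 km/h

Pressure gradient: |∂P/∂n| = 600 Pa / 226000 m = 2.65×10⁻³ Pa/m
Geostrophic balance (pressure-gradient force = Coriolis force):
V_g = (1/(fρ)) |∂P/∂n| = 2.65×10⁻³ / (1.18×10⁻⁴ × 0.955) = 23.6 m/s
Converting: 23.6 m/s × 3.6 = 84.8 km/h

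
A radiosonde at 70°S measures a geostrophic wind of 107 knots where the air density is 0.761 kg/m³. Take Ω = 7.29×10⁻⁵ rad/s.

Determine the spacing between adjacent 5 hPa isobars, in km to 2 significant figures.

Coriolis parameter at 70°S:
f = 2Ω sin φ = 2 × 7.29×10⁻⁵ × sin 70° = 1.37×10⁻⁴ s⁻¹
Wind speed in SI: 107 knots = 55.0 m/s
Geostrophic balance rearranged: |∂P/∂n| = f ρ V_g
|∂P/∂n| = 1.37×10⁻⁴ × 0.761 × 55.0 = 5.74×10⁻³ Pa/m
Isobar spacing: Δn = ΔP/|∂P/∂n| = 500 Pa / 5.74×10⁻³ Pa/m = 87120 m ≈ 87 km

87 km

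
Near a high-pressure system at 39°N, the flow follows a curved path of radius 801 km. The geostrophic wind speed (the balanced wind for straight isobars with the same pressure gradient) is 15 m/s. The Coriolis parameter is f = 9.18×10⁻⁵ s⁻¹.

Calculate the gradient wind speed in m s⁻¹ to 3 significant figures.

Around a high, pressure-gradient force acts outward with centrifugal, so Coriolis balances both:
fV = (1/ρ)|∂P/∂n| + V²/R  →  V² − fR·V + fR·V_g = 0
With fR = 9.18×10⁻⁵ × 801×10³ m = 73.5 m/s:
V = [fR − √((fR)² − 4 fR V_g)]/2 = [73.5 − √(73.5² − 4×73.5×15)]/2 = 21 m/s
Supergeostrophic (V > V_g = 15 m/s), as expected around a high.

21.0 m s⁻¹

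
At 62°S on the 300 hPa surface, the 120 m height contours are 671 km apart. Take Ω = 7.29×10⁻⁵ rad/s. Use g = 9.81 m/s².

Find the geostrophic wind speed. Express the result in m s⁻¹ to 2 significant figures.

Coriolis parameter at 62°S:
f = 2Ω sin φ = 2 × 7.29×10⁻⁵ × sin 62° = 1.29×10⁻⁴ s⁻¹
Height gradient: |∂Z/∂n| = 120 m / 671000 m = 1.79×10⁻⁴
On a pressure surface, geostrophic balance gives V_g = (g/f)|∂Z/∂n|:
V_g = 9.81 × 1.79×10⁻⁴ / 1.29×10⁻⁴ = 13.6 m/s

14 m s⁻¹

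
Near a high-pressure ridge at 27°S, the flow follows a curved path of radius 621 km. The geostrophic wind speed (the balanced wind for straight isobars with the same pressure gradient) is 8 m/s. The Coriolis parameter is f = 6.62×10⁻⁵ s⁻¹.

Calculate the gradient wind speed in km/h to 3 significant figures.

39.2 km/h

Around a high, pressure-gradient force acts outward with centrifugal, so Coriolis balances both:
fV = (1/ρ)|∂P/∂n| + V²/R  →  V² − fR·V + fR·V_g = 0
With fR = 6.62×10⁻⁵ × 621×10³ m = 41.1 m/s:
V = [fR − √((fR)² − 4 fR V_g)]/2 = [41.1 − √(41.1² − 4×41.1×8)]/2 = 10.9 m/s
Supergeostrophic (V > V_g = 8 m/s), as expected around a high.
Converting: 10.9 m/s × 3.6 = 39.2 km/h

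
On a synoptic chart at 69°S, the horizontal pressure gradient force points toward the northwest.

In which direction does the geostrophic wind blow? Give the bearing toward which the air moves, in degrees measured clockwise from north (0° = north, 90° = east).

The pressure-gradient force points toward the northwest (bearing 315°).
Geostrophic balance: in the Southern Hemisphere the Coriolis force deflects motion to the left, so the geostrophic wind blows 90° to the left of the pressure-gradient force (low pressure on the right).
Rotating 315° by 90° counterclockwise gives 225° — the wind blows toward the southwest.

225°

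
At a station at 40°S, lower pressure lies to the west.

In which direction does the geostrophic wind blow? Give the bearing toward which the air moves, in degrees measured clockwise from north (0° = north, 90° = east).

The pressure-gradient force points toward the west (bearing 270°).
Geostrophic balance: in the Southern Hemisphere the Coriolis force deflects motion to the left, so the geostrophic wind blows 90° to the left of the pressure-gradient force (low pressure on the right).
Rotating 270° by 90° counterclockwise gives 180° — the wind blows toward the south.

180°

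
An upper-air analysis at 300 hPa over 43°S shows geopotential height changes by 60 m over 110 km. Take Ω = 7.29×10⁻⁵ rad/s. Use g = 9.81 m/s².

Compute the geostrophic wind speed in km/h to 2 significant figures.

190 km/h

Coriolis parameter at 43°S:
f = 2Ω sin φ = 2 × 7.29×10⁻⁵ × sin 43° = 9.94×10⁻⁵ s⁻¹
Height gradient: |∂Z/∂n| = 60 m / 110000 m = 5.45×10⁻⁴
On a pressure surface, geostrophic balance gives V_g = (g/f)|∂Z/∂n|:
V_g = 9.81 × 5.45×10⁻⁴ / 9.94×10⁻⁵ = 53.8 m/s
Converting: 53.8 m/s × 3.6 = 190 km/h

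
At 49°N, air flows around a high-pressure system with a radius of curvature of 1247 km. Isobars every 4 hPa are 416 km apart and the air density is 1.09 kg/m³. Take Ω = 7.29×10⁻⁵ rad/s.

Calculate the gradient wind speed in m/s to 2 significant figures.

8.5 m/s

Coriolis parameter at 49°N:
f = 2Ω sin φ = 2 × 7.29×10⁻⁵ × sin 49° = 1.10×10⁻⁴ s⁻¹
Pressure gradient: |∂P/∂n| = 400 Pa / 416000 m = 9.62×10⁻⁴ Pa/m
Geostrophic speed: V_g = |∂P/∂n|/(fρ) = 9.62×10⁻⁴/(1.10×10⁻⁴ × 1.09) = 8.02 m/s
Around a high, pressure-gradient force acts outward with centrifugal, so Coriolis balances both:
fV = (1/ρ)|∂P/∂n| + V²/R  →  V² − fR·V + fR·V_g = 0
With fR = 1.10×10⁻⁴ × 1247×10³ m = 137 m/s:
V = [fR − √((fR)² − 4 fR V_g)]/2 = [137 − √(137² − 4×137×8.02)]/2 = 8.55 m/s
Supergeostrophic (V > V_g = 8.02 m/s), as expected around a high.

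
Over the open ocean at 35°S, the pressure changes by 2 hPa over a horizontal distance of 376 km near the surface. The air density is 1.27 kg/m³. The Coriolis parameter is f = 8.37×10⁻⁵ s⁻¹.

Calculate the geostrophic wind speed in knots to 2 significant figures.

9.7 knots

Pressure gradient: |∂P/∂n| = 200 Pa / 376000 m = 5.32×10⁻⁴ Pa/m
Geostrophic balance (pressure-gradient force = Coriolis force):
V_g = (1/(fρ)) |∂P/∂n| = 5.32×10⁻⁴ / (8.37×10⁻⁵ × 1.27) = 5.00 m/s
Converting: 5.00 m/s × 1.944 = 9.7 knots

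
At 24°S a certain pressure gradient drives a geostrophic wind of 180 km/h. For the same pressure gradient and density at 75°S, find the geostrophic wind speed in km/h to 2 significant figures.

76 km/h

With the same pressure gradient and density, V_g ∝ 1/f ∝ 1/sin φ.
V₂ = V₁ · sin φ₁ / sin φ₂ = 180 × sin 24° / sin 75°
V₂ = 180 × 0.4067/0.9659 = 76 km/h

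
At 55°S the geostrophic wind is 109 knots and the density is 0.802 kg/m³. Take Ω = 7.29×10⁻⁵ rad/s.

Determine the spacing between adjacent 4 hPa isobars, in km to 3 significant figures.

Coriolis parameter at 55°S:
f = 2Ω sin φ = 2 × 7.29×10⁻⁵ × sin 55° = 1.19×10⁻⁴ s⁻¹
Wind speed in SI: 109 knots = 56.1 m/s
Geostrophic balance rearranged: |∂P/∂n| = f ρ V_g
|∂P/∂n| = 1.19×10⁻⁴ × 0.802 × 56.1 = 5.37×10⁻³ Pa/m
Isobar spacing: Δn = ΔP/|∂P/∂n| = 400 Pa / 5.37×10⁻³ Pa/m = 74473 m ≈ 74.5 km

74.5 km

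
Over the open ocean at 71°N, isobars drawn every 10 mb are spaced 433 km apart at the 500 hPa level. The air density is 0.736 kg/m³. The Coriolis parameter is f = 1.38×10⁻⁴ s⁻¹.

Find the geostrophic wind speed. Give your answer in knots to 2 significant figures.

Pressure gradient: |∂P/∂n| = 1000 Pa / 433000 m = 2.31×10⁻³ Pa/m
Geostrophic balance (pressure-gradient force = Coriolis force):
V_g = (1/(fρ)) |∂P/∂n| = 2.31×10⁻³ / (1.38×10⁻⁴ × 0.736) = 22.7 m/s
Converting: 22.7 m/s × 1.944 = 44 knots

44 knots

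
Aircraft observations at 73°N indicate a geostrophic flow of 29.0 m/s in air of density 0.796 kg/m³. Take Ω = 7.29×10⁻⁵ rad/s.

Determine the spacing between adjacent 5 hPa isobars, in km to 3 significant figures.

Coriolis parameter at 73°N:
f = 2Ω sin φ = 2 × 7.29×10⁻⁵ × sin 73° = 1.39×10⁻⁴ s⁻¹
Geostrophic balance rearranged: |∂P/∂n| = f ρ V_g
|∂P/∂n| = 1.39×10⁻⁴ × 0.796 × 29.0 = 3.22×10⁻³ Pa/m
Isobar spacing: Δn = ΔP/|∂P/∂n| = 500 Pa / 3.22×10⁻³ Pa/m = 155348 m ≈ 155 km

155 km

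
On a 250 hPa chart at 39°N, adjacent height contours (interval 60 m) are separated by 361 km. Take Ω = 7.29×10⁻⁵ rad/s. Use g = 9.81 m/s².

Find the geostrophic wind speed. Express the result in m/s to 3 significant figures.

17.8 m/s

Coriolis parameter at 39°N:
f = 2Ω sin φ = 2 × 7.29×10⁻⁵ × sin 39° = 9.18×10⁻⁵ s⁻¹
Height gradient: |∂Z/∂n| = 60 m / 361000 m = 1.66×10⁻⁴
On a pressure surface, geostrophic balance gives V_g = (g/f)|∂Z/∂n|:
V_g = 9.81 × 1.66×10⁻⁴ / 9.18×10⁻⁵ = 17.8 m/s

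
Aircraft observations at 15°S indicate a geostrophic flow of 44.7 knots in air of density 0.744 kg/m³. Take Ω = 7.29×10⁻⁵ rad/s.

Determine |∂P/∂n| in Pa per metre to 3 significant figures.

Coriolis parameter at 15°S:
f = 2Ω sin φ = 2 × 7.29×10⁻⁵ × sin 15° = 3.77×10⁻⁵ s⁻¹
Wind speed in SI: 44.7 knots = 23.0 m/s
Geostrophic balance rearranged: |∂P/∂n| = f ρ V_g
|∂P/∂n| = 3.77×10⁻⁵ × 0.744 × 23.0 = 6.46×10⁻⁴ Pa/m

6.46×10⁻⁴ Pa/m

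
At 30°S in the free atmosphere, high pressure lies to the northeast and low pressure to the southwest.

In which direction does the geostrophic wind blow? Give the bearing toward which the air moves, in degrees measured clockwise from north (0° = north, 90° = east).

The pressure-gradient force points toward the southwest (bearing 225°).
Geostrophic balance: in the Southern Hemisphere the Coriolis force deflects motion to the left, so the geostrophic wind blows 90° to the left of the pressure-gradient force (low pressure on the right).
Rotating 225° by 90° counterclockwise gives 135° — the wind blows toward the southeast.

135°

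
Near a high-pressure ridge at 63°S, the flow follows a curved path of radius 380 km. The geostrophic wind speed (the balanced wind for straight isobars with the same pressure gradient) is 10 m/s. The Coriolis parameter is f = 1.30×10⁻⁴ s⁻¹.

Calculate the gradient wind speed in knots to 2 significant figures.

27 knots

Around a high, pressure-gradient force acts outward with centrifugal, so Coriolis balances both:
fV = (1/ρ)|∂P/∂n| + V²/R  →  V² − fR·V + fR·V_g = 0
With fR = 1.30×10⁻⁴ × 380×10³ m = 49.4 m/s:
V = [fR − √((fR)² − 4 fR V_g)]/2 = [49.4 − √(49.4² − 4×49.4×10)]/2 = 13.9 m/s
Supergeostrophic (V > V_g = 10 m/s), as expected around a high.
Converting: 13.9 m/s × 1.944 = 27 knots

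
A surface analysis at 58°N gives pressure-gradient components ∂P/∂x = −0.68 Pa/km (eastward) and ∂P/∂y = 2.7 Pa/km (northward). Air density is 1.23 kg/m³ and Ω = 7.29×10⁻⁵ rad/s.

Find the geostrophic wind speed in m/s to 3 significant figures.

Coriolis parameter at 58°N:
f = 2Ω sin φ = 2 × 7.29×10⁻⁵ × sin 58° = 1.24×10⁻⁴ s⁻¹
Component geostrophic relations (x east, y north):
u_g = −(1/(fρ)) ∂P/∂y,  v_g = (1/(fρ)) ∂P/∂x
u_g = −(2.7×10⁻³)/(1.24×10⁻⁴ × 1.23) = −17.8 m/s;  v_g = (−0.68×10⁻³)/(1.24×10⁻⁴ × 1.23) = −4.47 m/s
|V_g| = √(u_g² + v_g²) = 18.3 m/s

18.3 m/s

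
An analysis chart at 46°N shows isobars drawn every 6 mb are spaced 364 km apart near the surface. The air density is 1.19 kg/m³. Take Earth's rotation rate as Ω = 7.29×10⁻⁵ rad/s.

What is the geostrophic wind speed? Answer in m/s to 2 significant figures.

13 m/s

Coriolis parameter at 46°N:
f = 2Ω sin φ = 2 × 7.29×10⁻⁵ × sin 46° = 1.05×10⁻⁴ s⁻¹
Pressure gradient: |∂P/∂n| = 600 Pa / 364000 m = 1.65×10⁻³ Pa/m
Geostrophic balance (pressure-gradient force = Coriolis force):
V_g = (1/(fρ)) |∂P/∂n| = 1.65×10⁻³ / (1.05×10⁻⁴ × 1.19) = 13.2 m/s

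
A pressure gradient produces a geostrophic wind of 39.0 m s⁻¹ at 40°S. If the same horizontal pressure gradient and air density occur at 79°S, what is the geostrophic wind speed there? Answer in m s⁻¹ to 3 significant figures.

25.5 m s⁻¹

With the same pressure gradient and density, V_g ∝ 1/f ∝ 1/sin φ.
V₂ = V₁ · sin φ₁ / sin φ₂ = 39.0 × sin 40° / sin 79°
V₂ = 39.0 × 0.6428/0.9816 = 25.5 m s⁻¹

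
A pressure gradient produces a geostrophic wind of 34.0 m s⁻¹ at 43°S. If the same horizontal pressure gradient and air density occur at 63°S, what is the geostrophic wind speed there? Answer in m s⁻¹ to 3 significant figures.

With the same pressure gradient and density, V_g ∝ 1/f ∝ 1/sin φ.
V₂ = V₁ · sin φ₁ / sin φ₂ = 34.0 × sin 43° / sin 63°
V₂ = 34.0 × 0.6820/0.8910 = 26.0 m s⁻¹

26.0 m s⁻¹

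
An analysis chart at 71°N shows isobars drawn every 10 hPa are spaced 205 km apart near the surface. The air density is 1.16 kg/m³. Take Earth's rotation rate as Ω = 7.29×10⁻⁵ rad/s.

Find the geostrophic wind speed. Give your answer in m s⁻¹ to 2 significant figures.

Coriolis parameter at 71°N:
f = 2Ω sin φ = 2 × 7.29×10⁻⁵ × sin 71° = 1.38×10⁻⁴ s⁻¹
Pressure gradient: |∂P/∂n| = 1000 Pa / 205000 m = 4.88×10⁻³ Pa/m
Geostrophic balance (pressure-gradient force = Coriolis force):
V_g = (1/(fρ)) |∂P/∂n| = 4.88×10⁻³ / (1.38×10⁻⁴ × 1.16) = 30.5 m/s

31 m s⁻¹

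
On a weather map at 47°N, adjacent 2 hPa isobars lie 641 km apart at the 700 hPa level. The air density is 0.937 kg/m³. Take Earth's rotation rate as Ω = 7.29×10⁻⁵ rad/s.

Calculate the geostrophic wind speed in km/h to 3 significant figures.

11.2 km/h

Coriolis parameter at 47°N:
f = 2Ω sin φ = 2 × 7.29×10⁻⁵ × sin 47° = 1.07×10⁻⁴ s⁻¹
Pressure gradient: |∂P/∂n| = 200 Pa / 641000 m = 3.12×10⁻⁴ Pa/m
Geostrophic balance (pressure-gradient force = Coriolis force):
V_g = (1/(fρ)) |∂P/∂n| = 3.12×10⁻⁴ / (1.07×10⁻⁴ × 0.937) = 3.12 m/s
Converting: 3.12 m/s × 3.6 = 11.2 km/h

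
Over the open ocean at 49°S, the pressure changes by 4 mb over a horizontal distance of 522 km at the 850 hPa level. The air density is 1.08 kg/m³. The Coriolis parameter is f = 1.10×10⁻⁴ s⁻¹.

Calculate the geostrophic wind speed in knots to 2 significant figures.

Pressure gradient: |∂P/∂n| = 400 Pa / 522000 m = 7.66×10⁻⁴ Pa/m
Geostrophic balance (pressure-gradient force = Coriolis force):
V_g = (1/(fρ)) |∂P/∂n| = 7.66×10⁻⁴ / (1.10×10⁻⁴ × 1.08) = 6.45 m/s
Converting: 6.45 m/s × 1.944 = 13 knots

13 knots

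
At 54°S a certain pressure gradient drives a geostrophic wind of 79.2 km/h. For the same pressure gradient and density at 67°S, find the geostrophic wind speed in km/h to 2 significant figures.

70 km/h

With the same pressure gradient and density, V_g ∝ 1/f ∝ 1/sin φ.
V₂ = V₁ · sin φ₁ / sin φ₂ = 79.2 × sin 54° / sin 67°
V₂ = 79.2 × 0.8090/0.9205 = 70 km/h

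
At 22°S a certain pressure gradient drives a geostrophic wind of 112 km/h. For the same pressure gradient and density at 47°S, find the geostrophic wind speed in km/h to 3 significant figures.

With the same pressure gradient and density, V_g ∝ 1/f ∝ 1/sin φ.
V₂ = V₁ · sin φ₁ / sin φ₂ = 112 × sin 22° / sin 47°
V₂ = 112 × 0.3746/0.7314 = 57.4 km/h

57.4 km/h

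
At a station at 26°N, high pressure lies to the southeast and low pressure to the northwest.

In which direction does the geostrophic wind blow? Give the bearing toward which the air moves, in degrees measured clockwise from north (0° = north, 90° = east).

045°

The pressure-gradient force points toward the northwest (bearing 315°).
Geostrophic balance: in the Northern Hemisphere the Coriolis force deflects motion to the right, so the geostrophic wind blows 90° to the right of the pressure-gradient force (low pressure on the left).
Rotating 315° by 90° clockwise gives 045° — the wind blows toward the northeast.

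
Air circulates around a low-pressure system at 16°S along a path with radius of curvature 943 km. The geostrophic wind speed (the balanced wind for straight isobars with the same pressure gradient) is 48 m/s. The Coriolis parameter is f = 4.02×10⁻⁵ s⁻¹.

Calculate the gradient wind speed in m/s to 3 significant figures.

Around a low, centrifugal force acts outward with Coriolis, so pressure-gradient force balances both:
(1/ρ)|∂P/∂n| = fV + V²/R  →  V² + fR·V − fR·V_g = 0
With fR = 4.02×10⁻⁵ × 943×10³ m = 37.9 m/s:
V = [−fR + √((fR)² + 4 fR V_g)]/2 = [−37.9 + √(37.9² + 4×37.9×48)]/2 = 27.7 m/s
Subgeostrophic (V < V_g = 48 m/s), as expected around a low.

27.7 m/s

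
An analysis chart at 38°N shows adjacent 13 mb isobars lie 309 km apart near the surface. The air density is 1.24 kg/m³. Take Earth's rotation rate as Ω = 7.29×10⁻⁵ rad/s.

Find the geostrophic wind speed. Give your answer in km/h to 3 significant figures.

Coriolis parameter at 38°N:
f = 2Ω sin φ = 2 × 7.29×10⁻⁵ × sin 38° = 8.98×10⁻⁵ s⁻¹
Pressure gradient: |∂P/∂n| = 1300 Pa / 309000 m = 4.21×10⁻³ Pa/m
Geostrophic balance (pressure-gradient force = Coriolis force):
V_g = (1/(fρ)) |∂P/∂n| = 4.21×10⁻³ / (8.98×10⁻⁵ × 1.24) = 37.8 m/s
Converting: 37.8 m/s × 3.6 = 136 km/h

136 km/h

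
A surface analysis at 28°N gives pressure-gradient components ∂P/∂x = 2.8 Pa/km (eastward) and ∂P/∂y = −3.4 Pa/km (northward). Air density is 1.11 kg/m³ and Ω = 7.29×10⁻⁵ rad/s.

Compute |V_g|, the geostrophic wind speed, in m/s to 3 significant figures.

Coriolis parameter at 28°N:
f = 2Ω sin φ = 2 × 7.29×10⁻⁵ × sin 28° = 6.84×10⁻⁵ s⁻¹
Component geostrophic relations (x east, y north):
u_g = −(1/(fρ)) ∂P/∂y,  v_g = (1/(fρ)) ∂P/∂x
u_g = −(−3.4×10⁻³)/(6.84×10⁻⁵ × 1.11) = 44.7 m/s;  v_g = (2.8×10⁻³)/(6.84×10⁻⁵ × 1.11) = 36.9 m/s
|V_g| = √(u_g² + v_g²) = 58.0 m/s

58.0 m/s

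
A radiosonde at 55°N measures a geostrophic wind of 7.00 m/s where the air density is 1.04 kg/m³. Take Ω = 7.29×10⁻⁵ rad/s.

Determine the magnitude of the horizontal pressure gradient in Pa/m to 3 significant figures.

8.69×10⁻⁴ Pa/m

Coriolis parameter at 55°N:
f = 2Ω sin φ = 2 × 7.29×10⁻⁵ × sin 55° = 1.19×10⁻⁴ s⁻¹
Geostrophic balance rearranged: |∂P/∂n| = f ρ V_g
|∂P/∂n| = 1.19×10⁻⁴ × 1.04 × 7.00 = 8.69×10⁻⁴ Pa/m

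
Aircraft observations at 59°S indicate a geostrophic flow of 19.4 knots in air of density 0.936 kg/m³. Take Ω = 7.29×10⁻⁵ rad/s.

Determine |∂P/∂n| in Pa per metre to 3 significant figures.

Coriolis parameter at 59°S:
f = 2Ω sin φ = 2 × 7.29×10⁻⁵ × sin 59° = 1.25×10⁻⁴ s⁻¹
Wind speed in SI: 19.4 knots = 9.98 m/s
Geostrophic balance rearranged: |∂P/∂n| = f ρ V_g
|∂P/∂n| = 1.25×10⁻⁴ × 0.936 × 9.98 = 1.17×10⁻³ Pa/m

1.17×10⁻³ Pa/m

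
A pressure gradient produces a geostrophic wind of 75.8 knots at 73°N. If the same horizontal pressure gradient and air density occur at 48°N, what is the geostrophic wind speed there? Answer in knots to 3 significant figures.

With the same pressure gradient and density, V_g ∝ 1/f ∝ 1/sin φ.
V₂ = V₁ · sin φ₁ / sin φ₂ = 75.8 × sin 73° / sin 48°
V₂ = 75.8 × 0.9563/0.7431 = 97.5 knots

97.5 knots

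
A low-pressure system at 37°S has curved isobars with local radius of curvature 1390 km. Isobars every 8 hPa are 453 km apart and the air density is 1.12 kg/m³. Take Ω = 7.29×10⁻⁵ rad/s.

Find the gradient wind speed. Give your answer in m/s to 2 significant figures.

16 m/s

Coriolis parameter at 37°S:
f = 2Ω sin φ = 2 × 7.29×10⁻⁵ × sin 37° = 8.77×10⁻⁵ s⁻¹
Pressure gradient: |∂P/∂n| = 800 Pa / 453000 m = 1.77×10⁻³ Pa/m
Geostrophic speed: V_g = |∂P/∂n|/(fρ) = 1.77×10⁻³/(8.77×10⁻⁵ × 1.12) = 18.0 m/s
Around a low, centrifugal force acts outward with Coriolis, so pressure-gradient force balances both:
(1/ρ)|∂P/∂n| = fV + V²/R  →  V² + fR·V − fR·V_g = 0
With fR = 8.77×10⁻⁵ × 1390×10³ m = 122 m/s:
V = [−fR + √((fR)² + 4 fR V_g)]/2 = [−122 + √(122² + 4×122×18)]/2 = 15.9 m/s
Subgeostrophic (V < V_g = 18 m/s), as expected around a low.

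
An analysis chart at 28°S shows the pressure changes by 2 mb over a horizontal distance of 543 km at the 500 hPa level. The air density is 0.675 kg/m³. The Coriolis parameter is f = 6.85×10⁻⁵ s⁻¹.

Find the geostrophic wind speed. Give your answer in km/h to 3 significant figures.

28.7 km/h

Pressure gradient: |∂P/∂n| = 200 Pa / 543000 m = 3.68×10⁻⁴ Pa/m
Geostrophic balance (pressure-gradient force = Coriolis force):
V_g = (1/(fρ)) |∂P/∂n| = 3.68×10⁻⁴ / (6.85×10⁻⁵ × 0.675) = 7.97 m/s
Converting: 7.97 m/s × 3.6 = 28.7 km/h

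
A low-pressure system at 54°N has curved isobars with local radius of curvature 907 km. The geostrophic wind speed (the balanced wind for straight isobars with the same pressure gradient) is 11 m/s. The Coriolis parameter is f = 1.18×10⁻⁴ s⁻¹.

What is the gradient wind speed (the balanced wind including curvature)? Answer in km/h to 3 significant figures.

Around a low, centrifugal force acts outward with Coriolis, so pressure-gradient force balances both:
(1/ρ)|∂P/∂n| = fV + V²/R  →  V² + fR·V − fR·V_g = 0
With fR = 1.18×10⁻⁴ × 907×10³ m = 107 m/s:
V = [−fR + √((fR)² + 4 fR V_g)]/2 = [−107 + √(107² + 4×107×11)]/2 = 10.1 m/s
Subgeostrophic (V < V_g = 11 m/s), as expected around a low.
Converting: 10.1 m/s × 3.6 = 36.2 km/h

36.2 km/h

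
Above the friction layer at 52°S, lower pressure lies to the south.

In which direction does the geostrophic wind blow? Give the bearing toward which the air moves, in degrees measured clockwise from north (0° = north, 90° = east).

090°

The pressure-gradient force points toward the south (bearing 180°).
Geostrophic balance: in the Southern Hemisphere the Coriolis force deflects motion to the left, so the geostrophic wind blows 90° to the left of the pressure-gradient force (low pressure on the right).
Rotating 180° by 90° counterclockwise gives 090° — the wind blows toward the east.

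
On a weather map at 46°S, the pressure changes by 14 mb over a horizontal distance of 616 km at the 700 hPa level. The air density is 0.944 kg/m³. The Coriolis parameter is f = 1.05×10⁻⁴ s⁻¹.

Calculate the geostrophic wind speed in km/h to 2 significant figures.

83 km/h

Pressure gradient: |∂P/∂n| = 1400 Pa / 616000 m = 2.27×10⁻³ Pa/m
Geostrophic balance (pressure-gradient force = Coriolis force):
V_g = (1/(fρ)) |∂P/∂n| = 2.27×10⁻³ / (1.05×10⁻⁴ × 0.944) = 22.9 m/s
Converting: 22.9 m/s × 3.6 = 83 km/h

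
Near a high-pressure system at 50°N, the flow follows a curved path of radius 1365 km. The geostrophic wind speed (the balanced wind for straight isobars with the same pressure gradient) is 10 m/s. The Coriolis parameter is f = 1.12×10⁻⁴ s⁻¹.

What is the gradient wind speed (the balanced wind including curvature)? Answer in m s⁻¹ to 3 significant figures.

Around a high, pressure-gradient force acts outward with centrifugal, so Coriolis balances both:
fV = (1/ρ)|∂P/∂n| + V²/R  →  V² − fR·V + fR·V_g = 0
With fR = 1.12×10⁻⁴ × 1365×10³ m = 153 m/s:
V = [fR − √((fR)² − 4 fR V_g)]/2 = [153 − √(153² − 4×153×10)]/2 = 10.8 m/s
Supergeostrophic (V > V_g = 10 m/s), as expected around a high.

10.8 m s⁻¹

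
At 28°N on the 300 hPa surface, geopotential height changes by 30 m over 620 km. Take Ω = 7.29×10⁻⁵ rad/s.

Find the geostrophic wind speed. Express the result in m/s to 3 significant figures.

Coriolis parameter at 28°N:
f = 2Ω sin φ = 2 × 7.29×10⁻⁵ × sin 28° = 6.84×10⁻⁵ s⁻¹
Height gradient: |∂Z/∂n| = 30 m / 620000 m = 4.84×10⁻⁵
On a pressure surface, geostrophic balance gives V_g = (g/f)|∂Z/∂n|:
V_g = 9.81 × 4.84×10⁻⁵ / 6.84×10⁻⁵ = 6.93 m/s

6.93 m/s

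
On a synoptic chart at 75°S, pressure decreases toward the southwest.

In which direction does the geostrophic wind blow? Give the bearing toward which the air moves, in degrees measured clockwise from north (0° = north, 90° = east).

The pressure-gradient force points toward the southwest (bearing 225°).
Geostrophic balance: in the Southern Hemisphere the Coriolis force deflects motion to the left, so the geostrophic wind blows 90° to the left of the pressure-gradient force (low pressure on the right).
Rotating 225° by 90° counterclockwise gives 135° — the wind blows toward the southeast.

135°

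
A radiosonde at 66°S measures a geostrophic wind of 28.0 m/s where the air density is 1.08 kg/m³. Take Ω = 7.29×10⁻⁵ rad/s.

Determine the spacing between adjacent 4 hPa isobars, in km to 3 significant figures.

99.3 km

Coriolis parameter at 66°S:
f = 2Ω sin φ = 2 × 7.29×10⁻⁵ × sin 66° = 1.33×10⁻⁴ s⁻¹
Geostrophic balance rearranged: |∂P/∂n| = f ρ V_g
|∂P/∂n| = 1.33×10⁻⁴ × 1.08 × 28.0 = 4.03×10⁻³ Pa/m
Isobar spacing: Δn = ΔP/|∂P/∂n| = 400 Pa / 4.03×10⁻³ Pa/m = 99309 m ≈ 99.3 km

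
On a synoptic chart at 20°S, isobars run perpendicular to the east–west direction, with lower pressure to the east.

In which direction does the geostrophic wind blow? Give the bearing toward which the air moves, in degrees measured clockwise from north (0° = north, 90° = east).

The pressure-gradient force points toward the east (bearing 090°).
Geostrophic balance: in the Southern Hemisphere the Coriolis force deflects motion to the left, so the geostrophic wind blows 90° to the left of the pressure-gradient force (low pressure on the right).
Rotating 090° by 90° counterclockwise gives 000° — the wind blows toward the north.

000°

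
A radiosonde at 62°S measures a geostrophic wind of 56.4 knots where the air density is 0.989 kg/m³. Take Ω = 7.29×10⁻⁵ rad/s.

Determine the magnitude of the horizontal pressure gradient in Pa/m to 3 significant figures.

Coriolis parameter at 62°S:
f = 2Ω sin φ = 2 × 7.29×10⁻⁵ × sin 62° = 1.29×10⁻⁴ s⁻¹
Wind speed in SI: 56.4 knots = 29.0 m/s
Geostrophic balance rearranged: |∂P/∂n| = f ρ V_g
|∂P/∂n| = 1.29×10⁻⁴ × 0.989 × 29.0 = 3.69×10⁻³ Pa/m

3.69×10⁻³ Pa/m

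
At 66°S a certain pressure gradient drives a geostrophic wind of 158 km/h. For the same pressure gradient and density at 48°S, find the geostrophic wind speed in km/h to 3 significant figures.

194 km/h

With the same pressure gradient and density, V_g ∝ 1/f ∝ 1/sin φ.
V₂ = V₁ · sin φ₁ / sin φ₂ = 158 × sin 66° / sin 48°
V₂ = 158 × 0.9135/0.7431 = 194 km/h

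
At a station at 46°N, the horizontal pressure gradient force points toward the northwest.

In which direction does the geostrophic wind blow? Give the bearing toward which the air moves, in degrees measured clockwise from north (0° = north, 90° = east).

The pressure-gradient force points toward the northwest (bearing 315°).
Geostrophic balance: in the Northern Hemisphere the Coriolis force deflects motion to the right, so the geostrophic wind blows 90° to the right of the pressure-gradient force (low pressure on the left).
Rotating 315° by 90° clockwise gives 045° — the wind blows toward the northeast.

045°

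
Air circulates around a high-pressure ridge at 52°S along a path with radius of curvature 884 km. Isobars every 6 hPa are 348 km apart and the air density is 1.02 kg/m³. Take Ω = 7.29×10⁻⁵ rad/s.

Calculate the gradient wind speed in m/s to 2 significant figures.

18 m/s

Coriolis parameter at 52°S:
f = 2Ω sin φ = 2 × 7.29×10⁻⁵ × sin 52° = 1.15×10⁻⁴ s⁻¹
Pressure gradient: |∂P/∂n| = 600 Pa / 348000 m = 1.72×10⁻³ Pa/m
Geostrophic speed: V_g = |∂P/∂n|/(fρ) = 1.72×10⁻³/(1.15×10⁻⁴ × 1.02) = 14.7 m/s
Around a high, pressure-gradient force acts outward with centrifugal, so Coriolis balances both:
fV = (1/ρ)|∂P/∂n| + V²/R  →  V² − fR·V + fR·V_g = 0
With fR = 1.15×10⁻⁴ × 884×10³ m = 102 m/s:
V = [fR − √((fR)² − 4 fR V_g)]/2 = [102 − √(102² − 4×102×14.7)]/2 = 17.8 m/s
Supergeostrophic (V > V_g = 14.7 m/s), as expected around a high.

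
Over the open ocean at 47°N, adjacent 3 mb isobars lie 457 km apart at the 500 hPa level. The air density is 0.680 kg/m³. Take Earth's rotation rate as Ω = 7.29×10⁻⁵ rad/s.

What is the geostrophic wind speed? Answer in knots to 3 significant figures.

17.6 knots

Coriolis parameter at 47°N:
f = 2Ω sin φ = 2 × 7.29×10⁻⁵ × sin 47° = 1.07×10⁻⁴ s⁻¹
Pressure gradient: |∂P/∂n| = 300 Pa / 457000 m = 6.56×10⁻⁴ Pa/m
Geostrophic balance (pressure-gradient force = Coriolis force):
V_g = (1/(fρ)) |∂P/∂n| = 6.56×10⁻⁴ / (1.07×10⁻⁴ × 0.680) = 9.05 m/s
Converting: 9.05 m/s × 1.944 = 17.6 knots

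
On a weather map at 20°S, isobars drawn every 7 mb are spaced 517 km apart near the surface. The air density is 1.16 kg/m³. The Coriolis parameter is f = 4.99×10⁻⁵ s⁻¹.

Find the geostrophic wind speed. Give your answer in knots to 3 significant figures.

45.5 knots

Pressure gradient: |∂P/∂n| = 700 Pa / 517000 m = 1.35×10⁻³ Pa/m
Geostrophic balance (pressure-gradient force = Coriolis force):
V_g = (1/(fρ)) |∂P/∂n| = 1.35×10⁻³ / (4.99×10⁻⁵ × 1.16) = 23.4 m/s
Converting: 23.4 m/s × 1.944 = 45.5 knots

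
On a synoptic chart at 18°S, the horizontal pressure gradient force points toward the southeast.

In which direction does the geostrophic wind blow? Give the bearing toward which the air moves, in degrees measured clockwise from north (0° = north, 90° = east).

The pressure-gradient force points toward the southeast (bearing 135°).
Geostrophic balance: in the Southern Hemisphere the Coriolis force deflects motion to the left, so the geostrophic wind blows 90° to the left of the pressure-gradient force (low pressure on the right).
Rotating 135° by 90° counterclockwise gives 045° — the wind blows toward the northeast.

045°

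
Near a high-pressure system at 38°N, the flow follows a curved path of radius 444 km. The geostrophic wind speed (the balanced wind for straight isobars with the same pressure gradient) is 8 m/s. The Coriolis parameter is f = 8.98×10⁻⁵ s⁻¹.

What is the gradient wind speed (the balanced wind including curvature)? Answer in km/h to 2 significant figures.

40 km/h

Around a high, pressure-gradient force acts outward with centrifugal, so Coriolis balances both:
fV = (1/ρ)|∂P/∂n| + V²/R  →  V² − fR·V + fR·V_g = 0
With fR = 8.98×10⁻⁵ × 444×10³ m = 39.9 m/s:
V = [fR − √((fR)² − 4 fR V_g)]/2 = [39.9 − √(39.9² − 4×39.9×8)]/2 = 11.1 m/s
Supergeostrophic (V > V_g = 8 m/s), as expected around a high.
Converting: 11.1 m/s × 3.6 = 40 km/h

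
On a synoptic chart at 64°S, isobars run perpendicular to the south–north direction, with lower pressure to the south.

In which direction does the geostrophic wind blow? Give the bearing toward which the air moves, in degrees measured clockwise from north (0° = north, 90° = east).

The pressure-gradient force points toward the south (bearing 180°).
Geostrophic balance: in the Southern Hemisphere the Coriolis force deflects motion to the left, so the geostrophic wind blows 90° to the left of the pressure-gradient force (low pressure on the right).
Rotating 180° by 90° counterclockwise gives 090° — the wind blows toward the east.

090°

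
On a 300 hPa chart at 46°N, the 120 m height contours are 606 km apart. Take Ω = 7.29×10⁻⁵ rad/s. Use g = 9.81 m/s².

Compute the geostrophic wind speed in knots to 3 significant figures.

36.0 knots

Coriolis parameter at 46°N:
f = 2Ω sin φ = 2 × 7.29×10⁻⁵ × sin 46° = 1.05×10⁻⁴ s⁻¹
Height gradient: |∂Z/∂n| = 120 m / 606000 m = 1.98×10⁻⁴
On a pressure surface, geostrophic balance gives V_g = (g/f)|∂Z/∂n|:
V_g = 9.81 × 1.98×10⁻⁴ / 1.05×10⁻⁴ = 18.5 m/s
Converting: 18.5 m/s × 1.944 = 36.0 knots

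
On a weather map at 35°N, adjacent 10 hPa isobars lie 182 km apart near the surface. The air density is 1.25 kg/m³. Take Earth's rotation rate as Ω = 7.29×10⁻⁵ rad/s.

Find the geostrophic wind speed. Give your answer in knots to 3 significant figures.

Coriolis parameter at 35°N:
f = 2Ω sin φ = 2 × 7.29×10⁻⁵ × sin 35° = 8.36×10⁻⁵ s⁻¹
Pressure gradient: |∂P/∂n| = 1000 Pa / 182000 m = 5.49×10⁻³ Pa/m
Geostrophic balance (pressure-gradient force = Coriolis force):
V_g = (1/(fρ)) |∂P/∂n| = 5.49×10⁻³ / (8.36×10⁻⁵ × 1.25) = 52.6 m/s
Converting: 52.6 m/s × 1.944 = 102 knots

102 knots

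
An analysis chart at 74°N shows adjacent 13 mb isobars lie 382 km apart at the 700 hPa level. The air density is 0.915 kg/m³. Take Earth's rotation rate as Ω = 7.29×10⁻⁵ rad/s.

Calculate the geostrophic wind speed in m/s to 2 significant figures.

Coriolis parameter at 74°N:
f = 2Ω sin φ = 2 × 7.29×10⁻⁵ × sin 74° = 1.40×10⁻⁴ s⁻¹
Pressure gradient: |∂P/∂n| = 1300 Pa / 382000 m = 3.40×10⁻³ Pa/m
Geostrophic balance (pressure-gradient force = Coriolis force):
V_g = (1/(fρ)) |∂P/∂n| = 3.40×10⁻³ / (1.40×10⁻⁴ × 0.915) = 26.5 m/s

27 m/s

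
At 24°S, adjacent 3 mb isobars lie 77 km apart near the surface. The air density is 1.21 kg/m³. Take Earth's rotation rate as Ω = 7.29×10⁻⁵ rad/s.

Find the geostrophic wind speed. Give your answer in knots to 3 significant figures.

Coriolis parameter at 24°S:
f = 2Ω sin φ = 2 × 7.29×10⁻⁵ × sin 24° = 5.93×10⁻⁵ s⁻¹
Pressure gradient: |∂P/∂n| = 300 Pa / 77000 m = 3.90×10⁻³ Pa/m
Geostrophic balance (pressure-gradient force = Coriolis force):
V_g = (1/(fρ)) |∂P/∂n| = 3.90×10⁻³ / (5.93×10⁻⁵ × 1.21) = 54.3 m/s
Converting: 54.3 m/s × 1.944 = 106 knots

106 knots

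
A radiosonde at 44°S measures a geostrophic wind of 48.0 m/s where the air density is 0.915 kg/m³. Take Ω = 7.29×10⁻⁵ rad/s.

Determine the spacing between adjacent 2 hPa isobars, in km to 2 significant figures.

Coriolis parameter at 44°S:
f = 2Ω sin φ = 2 × 7.29×10⁻⁵ × sin 44° = 1.01×10⁻⁴ s⁻¹
Geostrophic balance rearranged: |∂P/∂n| = f ρ V_g
|∂P/∂n| = 1.01×10⁻⁴ × 0.915 × 48.0 = 4.45×10⁻³ Pa/m
Isobar spacing: Δn = ΔP/|∂P/∂n| = 200 Pa / 4.45×10⁻³ Pa/m = 44961 m ≈ 45 km

45 km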